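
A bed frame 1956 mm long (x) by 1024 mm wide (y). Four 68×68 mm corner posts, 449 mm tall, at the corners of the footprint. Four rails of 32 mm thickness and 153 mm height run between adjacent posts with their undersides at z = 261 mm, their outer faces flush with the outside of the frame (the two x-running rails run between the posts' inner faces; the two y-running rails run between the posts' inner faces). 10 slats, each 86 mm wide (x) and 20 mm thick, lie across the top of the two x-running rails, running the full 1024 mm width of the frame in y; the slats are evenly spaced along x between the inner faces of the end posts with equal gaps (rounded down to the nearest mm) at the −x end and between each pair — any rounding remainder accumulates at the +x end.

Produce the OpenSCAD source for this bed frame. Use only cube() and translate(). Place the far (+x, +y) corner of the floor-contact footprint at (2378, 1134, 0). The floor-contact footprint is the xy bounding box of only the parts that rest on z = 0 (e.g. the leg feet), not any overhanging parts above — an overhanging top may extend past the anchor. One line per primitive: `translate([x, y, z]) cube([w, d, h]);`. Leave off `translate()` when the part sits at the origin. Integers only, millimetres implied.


translate([422, 110, 0]) cube([68, 68, 449]);
translate([422, 1066, 0]) cube([68, 68, 449]);
translate([2310, 110, 0]) cube([68, 68, 449]);
translate([2310, 1066, 0]) cube([68, 68, 449]);
translate([490, 110, 261]) cube([1820, 32, 153]);
translate([490, 1102, 261]) cube([1820, 32, 153]);
translate([422, 178, 261]) cube([32, 888, 153]);
translate([2346, 178, 261]) cube([32, 888, 153]);
translate([577, 110, 414]) cube([86, 1024, 20]);
translate([750, 110, 414]) cube([86, 1024, 20]);
translate([923, 110, 414]) cube([86, 1024, 20]);
translate([1096, 110, 414]) cube([86, 1024, 20]);
translate([1269, 110, 414]) cube([86, 1024, 20]);
translate([1442, 110, 414]) cube([86, 1024, 20]);
translate([1615, 110, 414]) cube([86, 1024, 20]);
translate([1788, 110, 414]) cube([86, 1024, 20]);
translate([1961, 110, 414]) cube([86, 1024, 20]);
translate([2134, 110, 414]) cube([86, 1024, 20]);


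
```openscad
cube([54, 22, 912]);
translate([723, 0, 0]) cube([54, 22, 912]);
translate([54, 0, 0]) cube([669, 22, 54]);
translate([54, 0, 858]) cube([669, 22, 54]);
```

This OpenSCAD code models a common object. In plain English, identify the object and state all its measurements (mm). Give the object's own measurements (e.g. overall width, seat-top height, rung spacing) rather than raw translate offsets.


A rectangular picture frame lying in the x–z plane (depth along y). The opening is 669 mm wide (x) by 804 mm tall (z), surrounded by a border 54 mm wide on all four sides. The frame is 22 mm deep and is made of two full-height vertical stiles with two horizontal rails fitted between them.


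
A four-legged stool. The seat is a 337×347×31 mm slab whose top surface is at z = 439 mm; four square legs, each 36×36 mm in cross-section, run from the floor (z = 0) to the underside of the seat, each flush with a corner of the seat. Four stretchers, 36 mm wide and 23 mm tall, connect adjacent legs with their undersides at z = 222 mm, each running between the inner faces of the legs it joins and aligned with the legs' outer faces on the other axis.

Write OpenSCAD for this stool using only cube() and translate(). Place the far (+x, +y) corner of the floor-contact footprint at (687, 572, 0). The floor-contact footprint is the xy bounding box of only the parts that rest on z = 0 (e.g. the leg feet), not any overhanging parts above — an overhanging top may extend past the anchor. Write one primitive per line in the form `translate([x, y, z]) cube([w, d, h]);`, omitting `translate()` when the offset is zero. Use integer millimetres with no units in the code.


translate([350, 225, 408]) cube([337, 347, 31]);
translate([350, 225, 0]) cube([36, 36, 408]);
translate([651, 225, 0]) cube([36, 36, 408]);
translate([350, 536, 0]) cube([36, 36, 408]);
translate([651, 536, 0]) cube([36, 36, 408]);
translate([386, 225, 222]) cube([265, 36, 23]);
translate([386, 536, 222]) cube([265, 36, 23]);
translate([350, 261, 222]) cube([36, 275, 23]);
translate([651, 261, 222]) cube([36, 275, 23]);


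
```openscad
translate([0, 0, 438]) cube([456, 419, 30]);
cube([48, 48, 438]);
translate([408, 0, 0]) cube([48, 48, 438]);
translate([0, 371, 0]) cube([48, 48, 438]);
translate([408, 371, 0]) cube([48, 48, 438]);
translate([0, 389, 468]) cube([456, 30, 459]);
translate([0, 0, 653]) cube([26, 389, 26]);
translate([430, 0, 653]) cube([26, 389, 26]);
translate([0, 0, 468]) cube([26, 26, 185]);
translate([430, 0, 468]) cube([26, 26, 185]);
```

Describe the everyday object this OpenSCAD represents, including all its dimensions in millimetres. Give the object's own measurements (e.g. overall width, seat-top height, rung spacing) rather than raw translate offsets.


A chair. The seat is a 456×419×30 mm slab with its top at z = 468 mm, on four 48×48 mm corner legs (flush with the seat edges, standing on z = 0). A flat backrest 30 mm thick, 459 mm tall, spans the full seat width and rises from the seat top along its +y edge, rear face flush with the rear of the seat. Two armrests of 26×26 mm section run along each side from the seat's front edge to the front of the backrest, top faces 211 mm above the seat top and outer faces flush with the seat's x-edges; a 26×26 mm post under the front of each armrest stands on the seat at the front corner.


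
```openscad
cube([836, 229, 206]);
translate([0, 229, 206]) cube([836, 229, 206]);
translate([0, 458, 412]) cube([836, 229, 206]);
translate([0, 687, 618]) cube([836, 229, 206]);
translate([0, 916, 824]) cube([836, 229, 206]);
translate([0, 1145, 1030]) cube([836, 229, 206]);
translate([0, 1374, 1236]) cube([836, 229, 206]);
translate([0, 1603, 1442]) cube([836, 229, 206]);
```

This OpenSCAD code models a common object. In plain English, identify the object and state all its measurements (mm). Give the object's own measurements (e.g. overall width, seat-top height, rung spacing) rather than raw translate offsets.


A straight staircase of 8 solid steps. Each step is 836 mm wide (x), 229 mm deep (y, the going) and 206 mm tall (the rise). The first step rests on the floor; each subsequent step sits one going further in +y and one rise higher in +z, directly behind and above the previous step with no overlap.


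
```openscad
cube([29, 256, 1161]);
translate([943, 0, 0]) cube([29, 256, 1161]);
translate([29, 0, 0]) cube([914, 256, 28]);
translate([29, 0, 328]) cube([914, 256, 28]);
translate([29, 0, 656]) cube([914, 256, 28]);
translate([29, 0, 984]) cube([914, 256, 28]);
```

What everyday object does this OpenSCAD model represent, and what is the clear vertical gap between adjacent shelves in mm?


A bookshelf. The clear shelf gap is 300 mm.

Two tall side panels with 4 horizontal boards between them — a bookshelf. The first two shelf undersides are at z = 0 and z = 328; with shelf thickness 28, the clear gap is 328 − 0 − 28 = 300 mm.


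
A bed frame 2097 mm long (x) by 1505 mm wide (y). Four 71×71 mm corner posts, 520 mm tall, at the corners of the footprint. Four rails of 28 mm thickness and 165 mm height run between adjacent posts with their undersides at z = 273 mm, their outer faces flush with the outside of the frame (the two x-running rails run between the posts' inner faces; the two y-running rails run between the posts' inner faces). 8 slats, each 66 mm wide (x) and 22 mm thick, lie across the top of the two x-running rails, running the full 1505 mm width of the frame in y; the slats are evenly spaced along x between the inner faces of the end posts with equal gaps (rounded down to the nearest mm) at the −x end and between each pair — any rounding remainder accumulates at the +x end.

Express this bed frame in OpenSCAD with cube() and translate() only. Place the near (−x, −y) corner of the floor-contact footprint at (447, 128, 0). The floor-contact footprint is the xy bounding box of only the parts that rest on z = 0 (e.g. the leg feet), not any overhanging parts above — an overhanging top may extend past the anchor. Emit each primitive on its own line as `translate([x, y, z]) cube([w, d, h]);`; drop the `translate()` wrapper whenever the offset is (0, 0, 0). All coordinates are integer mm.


translate([447, 128, 0]) cube([71, 71, 520]);
translate([447, 1562, 0]) cube([71, 71, 520]);
translate([2473, 128, 0]) cube([71, 71, 520]);
translate([2473, 1562, 0]) cube([71, 71, 520]);
translate([518, 128, 273]) cube([1955, 28, 165]);
translate([518, 1605, 273]) cube([1955, 28, 165]);
translate([447, 199, 273]) cube([28, 1363, 165]);
translate([2516, 199, 273]) cube([28, 1363, 165]);
translate([676, 128, 438]) cube([66, 1505, 22]);
translate([900, 128, 438]) cube([66, 1505, 22]);
translate([1124, 128, 438]) cube([66, 1505, 22]);
translate([1348, 128, 438]) cube([66, 1505, 22]);
translate([1572, 128, 438]) cube([66, 1505, 22]);
translate([1796, 128, 438]) cube([66, 1505, 22]);
translate([2020, 128, 438]) cube([66, 1505, 22]);
translate([2244, 128, 438]) cube([66, 1505, 22]);


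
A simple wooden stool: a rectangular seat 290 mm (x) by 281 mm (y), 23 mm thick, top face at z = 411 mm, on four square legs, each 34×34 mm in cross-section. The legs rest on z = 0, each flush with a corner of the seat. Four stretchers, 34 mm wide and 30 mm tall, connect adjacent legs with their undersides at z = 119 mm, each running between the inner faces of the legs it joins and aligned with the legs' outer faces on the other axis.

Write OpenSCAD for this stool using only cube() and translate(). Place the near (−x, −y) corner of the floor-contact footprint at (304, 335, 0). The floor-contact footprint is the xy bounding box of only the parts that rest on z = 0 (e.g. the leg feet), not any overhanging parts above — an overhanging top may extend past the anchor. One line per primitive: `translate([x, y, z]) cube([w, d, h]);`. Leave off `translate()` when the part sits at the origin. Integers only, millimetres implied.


// leg_h = 411 - 23 = 388
// stretcher span = 290 - 2*34 = 222
translate([304, 335, 388]) cube([290, 281, 23]);
translate([304, 335, 0]) cube([34, 34, 388]);
translate([560, 335, 0]) cube([34, 34, 388]);
translate([304, 582, 0]) cube([34, 34, 388]);
translate([560, 582, 0]) cube([34, 34, 388]);
translate([338, 335, 119]) cube([222, 34, 30]);
translate([338, 582, 119]) cube([222, 34, 30]);
translate([304, 369, 119]) cube([34, 213, 30]);
translate([560, 369, 119]) cube([34, 213, 30]);


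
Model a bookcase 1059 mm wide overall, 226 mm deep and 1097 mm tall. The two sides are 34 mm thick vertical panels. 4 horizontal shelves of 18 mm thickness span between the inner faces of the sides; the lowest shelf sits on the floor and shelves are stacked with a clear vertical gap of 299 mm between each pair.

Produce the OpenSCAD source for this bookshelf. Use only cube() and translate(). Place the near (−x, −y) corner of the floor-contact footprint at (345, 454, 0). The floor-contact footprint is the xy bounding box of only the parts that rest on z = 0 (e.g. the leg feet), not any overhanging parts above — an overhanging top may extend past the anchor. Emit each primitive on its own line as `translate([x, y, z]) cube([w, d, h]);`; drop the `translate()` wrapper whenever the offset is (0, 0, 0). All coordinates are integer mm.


translate([345, 454, 0]) cube([34, 226, 1097]);
translate([1370, 454, 0]) cube([34, 226, 1097]);
translate([379, 454, 0]) cube([991, 226, 18]);
translate([379, 454, 317]) cube([991, 226, 18]);
translate([379, 454, 634]) cube([991, 226, 18]);
translate([379, 454, 951]) cube([991, 226, 18]);


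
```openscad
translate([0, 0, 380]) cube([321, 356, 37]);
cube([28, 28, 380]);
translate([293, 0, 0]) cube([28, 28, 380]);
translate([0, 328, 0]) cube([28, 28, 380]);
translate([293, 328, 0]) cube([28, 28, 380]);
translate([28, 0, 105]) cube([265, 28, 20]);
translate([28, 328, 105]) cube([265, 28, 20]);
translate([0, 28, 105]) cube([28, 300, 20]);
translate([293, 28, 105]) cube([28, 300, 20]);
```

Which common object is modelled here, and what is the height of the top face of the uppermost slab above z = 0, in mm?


A stool. The seat height is 417 mm.

A 321×356×37 slab at z = 380 on four corner posts — a stool. The seat top is 380 + 37 = 417 mm.


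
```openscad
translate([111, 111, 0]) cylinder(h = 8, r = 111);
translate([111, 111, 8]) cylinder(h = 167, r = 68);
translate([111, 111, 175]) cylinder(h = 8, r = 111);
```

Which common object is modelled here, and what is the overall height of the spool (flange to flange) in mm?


A spool. The overall height is 183 mm.

Three coaxial cylinders, large–small–large — a spool. Two 8 mm flanges and a 167 mm core give 8 + 167 + 8 = 183 mm.


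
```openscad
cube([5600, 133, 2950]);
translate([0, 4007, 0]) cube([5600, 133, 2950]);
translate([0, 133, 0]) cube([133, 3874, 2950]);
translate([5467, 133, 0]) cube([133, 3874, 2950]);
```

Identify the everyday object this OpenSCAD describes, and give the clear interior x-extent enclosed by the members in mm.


A house (or room) frame. The interior width is 5334 mm.

Four 2950 mm walls enclosing a rectangle with no floor or roof — a room or house frame. Outside width is 5600 mm and wall thickness is 133 mm, so the interior width is 5600 − 2 × 133 = 5334 mm.


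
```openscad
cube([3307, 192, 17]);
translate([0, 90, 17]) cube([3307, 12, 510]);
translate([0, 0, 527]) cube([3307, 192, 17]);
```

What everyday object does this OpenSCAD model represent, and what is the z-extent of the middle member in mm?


An I-beam. The web height is 510 mm.

Two wide flanges with a thin centred web — an I-beam. Overall 544 mm minus two 17 mm flanges gives a web of 544 − 2·17 = 510 mm.


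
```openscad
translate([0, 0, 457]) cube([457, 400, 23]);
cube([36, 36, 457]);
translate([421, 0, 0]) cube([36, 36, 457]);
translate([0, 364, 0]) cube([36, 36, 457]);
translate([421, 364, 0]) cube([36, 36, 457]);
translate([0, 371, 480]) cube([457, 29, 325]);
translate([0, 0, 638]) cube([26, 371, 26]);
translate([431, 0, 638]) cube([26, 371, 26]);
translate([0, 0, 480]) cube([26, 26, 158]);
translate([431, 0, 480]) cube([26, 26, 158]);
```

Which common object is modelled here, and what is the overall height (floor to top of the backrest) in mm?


A chair. The overall height is 805 mm.

A slab on four corner posts with a tall panel at the back — a chair. The seat slab sits at z = 457 with thickness 23, and the 325 mm backrest starts at the seat top, so the overall height is 457 + 23 + 325 = 805 mm.


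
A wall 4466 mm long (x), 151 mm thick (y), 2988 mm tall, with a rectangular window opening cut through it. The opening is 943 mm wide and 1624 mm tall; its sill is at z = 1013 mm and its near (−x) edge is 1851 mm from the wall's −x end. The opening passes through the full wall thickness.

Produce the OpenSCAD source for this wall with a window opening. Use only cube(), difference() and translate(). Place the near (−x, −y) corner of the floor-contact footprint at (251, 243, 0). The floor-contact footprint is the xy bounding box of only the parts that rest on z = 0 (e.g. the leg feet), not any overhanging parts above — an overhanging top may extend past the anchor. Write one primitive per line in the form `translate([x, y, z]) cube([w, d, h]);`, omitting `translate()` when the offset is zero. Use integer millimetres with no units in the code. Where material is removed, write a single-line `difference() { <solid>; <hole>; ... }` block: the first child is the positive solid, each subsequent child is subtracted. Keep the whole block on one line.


difference() { translate([251, 243, 0]) cube([4466, 151, 2988]); translate([2102, 243, 1013]) cube([943, 151, 1624]); }


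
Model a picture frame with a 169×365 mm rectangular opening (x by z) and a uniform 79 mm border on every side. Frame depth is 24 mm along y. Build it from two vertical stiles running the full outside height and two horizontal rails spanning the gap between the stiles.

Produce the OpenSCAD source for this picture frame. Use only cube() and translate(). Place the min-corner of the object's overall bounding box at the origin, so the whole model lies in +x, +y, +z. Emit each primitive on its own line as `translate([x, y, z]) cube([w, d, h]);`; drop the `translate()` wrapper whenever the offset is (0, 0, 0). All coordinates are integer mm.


cube([79, 24, 523]);
translate([248, 0, 0]) cube([79, 24, 523]);
translate([79, 0, 0]) cube([169, 24, 79]);
translate([79, 0, 444]) cube([169, 24, 79]);


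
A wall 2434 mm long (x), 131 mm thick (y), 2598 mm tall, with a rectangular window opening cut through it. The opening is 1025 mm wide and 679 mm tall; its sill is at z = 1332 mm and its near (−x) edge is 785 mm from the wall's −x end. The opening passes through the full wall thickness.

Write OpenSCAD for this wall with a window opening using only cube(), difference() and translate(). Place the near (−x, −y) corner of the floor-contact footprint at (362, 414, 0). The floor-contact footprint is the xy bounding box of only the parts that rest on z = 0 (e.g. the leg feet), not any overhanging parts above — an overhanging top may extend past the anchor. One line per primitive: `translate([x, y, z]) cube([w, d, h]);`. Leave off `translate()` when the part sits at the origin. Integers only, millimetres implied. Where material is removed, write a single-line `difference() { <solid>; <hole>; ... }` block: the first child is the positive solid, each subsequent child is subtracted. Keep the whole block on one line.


difference() { translate([362, 414, 0]) cube([2434, 131, 2598]); translate([1147, 414, 1332]) cube([1025, 131, 679]); }


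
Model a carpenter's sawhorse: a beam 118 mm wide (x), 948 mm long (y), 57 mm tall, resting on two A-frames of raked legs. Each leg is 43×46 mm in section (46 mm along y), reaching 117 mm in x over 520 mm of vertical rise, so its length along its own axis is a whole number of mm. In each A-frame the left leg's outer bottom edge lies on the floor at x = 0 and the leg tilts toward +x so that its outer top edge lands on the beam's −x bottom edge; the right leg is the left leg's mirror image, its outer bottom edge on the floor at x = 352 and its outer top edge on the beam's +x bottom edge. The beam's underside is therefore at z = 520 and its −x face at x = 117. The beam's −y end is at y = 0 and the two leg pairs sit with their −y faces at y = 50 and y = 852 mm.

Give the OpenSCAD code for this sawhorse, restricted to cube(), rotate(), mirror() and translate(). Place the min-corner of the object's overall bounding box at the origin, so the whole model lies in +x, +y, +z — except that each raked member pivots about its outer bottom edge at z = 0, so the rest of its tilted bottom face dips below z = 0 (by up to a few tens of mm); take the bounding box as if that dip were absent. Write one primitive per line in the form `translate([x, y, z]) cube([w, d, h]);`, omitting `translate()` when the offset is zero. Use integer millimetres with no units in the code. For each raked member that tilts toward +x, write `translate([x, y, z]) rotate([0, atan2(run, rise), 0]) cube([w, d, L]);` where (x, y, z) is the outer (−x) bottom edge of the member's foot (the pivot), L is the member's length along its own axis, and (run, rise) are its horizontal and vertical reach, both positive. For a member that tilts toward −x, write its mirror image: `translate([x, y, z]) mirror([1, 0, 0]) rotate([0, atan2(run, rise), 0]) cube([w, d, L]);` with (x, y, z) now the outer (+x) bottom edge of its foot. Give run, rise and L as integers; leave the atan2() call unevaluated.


// leg length = √(117² + 520²) = 533
// right-leg outer foot x = 2·117 + 118 = 352
// beam min-corner = (117, 0, 520)
translate([117, 0, 520]) cube([118, 948, 57]);
translate([0, 50, 0]) rotate([0, atan2(117, 520), 0]) cube([43, 46, 533]);
translate([352, 50, 0]) mirror([1, 0, 0]) rotate([0, atan2(117, 520), 0]) cube([43, 46, 533]);
translate([0, 852, 0]) rotate([0, atan2(117, 520), 0]) cube([43, 46, 533]);
translate([352, 852, 0]) mirror([1, 0, 0]) rotate([0, atan2(117, 520), 0]) cube([43, 46, 533]);


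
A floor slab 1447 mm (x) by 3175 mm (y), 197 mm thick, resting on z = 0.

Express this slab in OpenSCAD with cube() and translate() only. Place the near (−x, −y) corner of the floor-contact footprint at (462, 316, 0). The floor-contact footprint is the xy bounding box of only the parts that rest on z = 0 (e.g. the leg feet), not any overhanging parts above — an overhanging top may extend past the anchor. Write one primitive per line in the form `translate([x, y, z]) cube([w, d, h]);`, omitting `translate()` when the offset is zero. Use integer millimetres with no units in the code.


translate([462, 316, 0]) cube([1447, 3175, 197]);


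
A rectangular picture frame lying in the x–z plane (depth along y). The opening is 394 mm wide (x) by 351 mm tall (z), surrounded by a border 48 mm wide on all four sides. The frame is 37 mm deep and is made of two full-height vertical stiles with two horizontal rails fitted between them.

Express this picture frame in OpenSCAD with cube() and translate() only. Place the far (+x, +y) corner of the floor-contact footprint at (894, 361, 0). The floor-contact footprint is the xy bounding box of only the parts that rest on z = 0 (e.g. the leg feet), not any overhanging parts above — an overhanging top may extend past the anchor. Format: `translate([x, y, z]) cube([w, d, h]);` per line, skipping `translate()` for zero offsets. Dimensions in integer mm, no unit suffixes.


translate([404, 324, 0]) cube([48, 37, 447]);
translate([846, 324, 0]) cube([48, 37, 447]);
translate([452, 324, 0]) cube([394, 37, 48]);
translate([452, 324, 399]) cube([394, 37, 48]);


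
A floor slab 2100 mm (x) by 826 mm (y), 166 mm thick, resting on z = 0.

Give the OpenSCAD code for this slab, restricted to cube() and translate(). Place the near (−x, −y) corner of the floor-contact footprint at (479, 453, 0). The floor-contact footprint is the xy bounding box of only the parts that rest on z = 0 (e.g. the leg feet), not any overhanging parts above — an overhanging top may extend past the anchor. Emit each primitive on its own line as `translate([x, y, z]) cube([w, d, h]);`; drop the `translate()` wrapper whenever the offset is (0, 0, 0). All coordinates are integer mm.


translate([479, 453, 0]) cube([2100, 826, 166]);


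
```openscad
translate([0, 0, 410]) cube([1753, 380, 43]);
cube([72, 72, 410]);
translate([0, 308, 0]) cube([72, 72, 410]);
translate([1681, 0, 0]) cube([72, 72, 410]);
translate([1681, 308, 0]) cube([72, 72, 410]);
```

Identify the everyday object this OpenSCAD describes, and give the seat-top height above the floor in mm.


A bench. The seat-top height is 453 mm.

A long slab on four corner posts — a bench. The slab sits at z = 410 with thickness 43, so the top is 410 + 43 = 453 mm.


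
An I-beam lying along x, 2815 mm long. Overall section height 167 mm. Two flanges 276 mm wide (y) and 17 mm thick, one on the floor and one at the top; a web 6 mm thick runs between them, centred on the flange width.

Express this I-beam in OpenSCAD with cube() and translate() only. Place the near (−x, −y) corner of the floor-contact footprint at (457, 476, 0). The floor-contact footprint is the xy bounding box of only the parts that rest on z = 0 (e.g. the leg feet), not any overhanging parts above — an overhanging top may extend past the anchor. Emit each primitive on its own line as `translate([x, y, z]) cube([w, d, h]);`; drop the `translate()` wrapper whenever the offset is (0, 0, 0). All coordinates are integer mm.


translate([457, 476, 0]) cube([2815, 276, 17]);
translate([457, 611, 17]) cube([2815, 6, 133]);
translate([457, 476, 150]) cube([2815, 276, 17]);


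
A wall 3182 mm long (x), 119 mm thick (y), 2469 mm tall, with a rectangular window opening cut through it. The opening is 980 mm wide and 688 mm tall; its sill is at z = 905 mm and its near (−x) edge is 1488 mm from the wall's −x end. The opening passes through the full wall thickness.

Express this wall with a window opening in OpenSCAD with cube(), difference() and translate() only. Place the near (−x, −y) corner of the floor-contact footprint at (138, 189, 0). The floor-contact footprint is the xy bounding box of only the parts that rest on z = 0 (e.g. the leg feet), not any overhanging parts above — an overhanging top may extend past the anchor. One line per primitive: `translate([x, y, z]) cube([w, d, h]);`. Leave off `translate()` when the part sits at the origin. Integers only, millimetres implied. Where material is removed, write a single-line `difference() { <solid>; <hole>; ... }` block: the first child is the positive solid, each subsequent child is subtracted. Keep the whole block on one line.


difference() { translate([138, 189, 0]) cube([3182, 119, 2469]); translate([1626, 189, 905]) cube([980, 119, 688]); }


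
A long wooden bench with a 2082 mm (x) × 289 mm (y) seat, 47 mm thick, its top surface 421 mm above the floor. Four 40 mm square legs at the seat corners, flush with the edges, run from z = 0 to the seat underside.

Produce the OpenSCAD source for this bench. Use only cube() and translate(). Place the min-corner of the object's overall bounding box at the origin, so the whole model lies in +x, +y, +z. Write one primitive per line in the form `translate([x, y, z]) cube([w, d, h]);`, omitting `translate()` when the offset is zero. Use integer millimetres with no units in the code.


// leg_h = 421 − 47 = 374
translate([0, 0, 374]) cube([2082, 289, 47]);
cube([40, 40, 374]);
translate([0, 249, 0]) cube([40, 40, 374]);
translate([2042, 0, 0]) cube([40, 40, 374]);
translate([2042, 249, 0]) cube([40, 40, 374]);


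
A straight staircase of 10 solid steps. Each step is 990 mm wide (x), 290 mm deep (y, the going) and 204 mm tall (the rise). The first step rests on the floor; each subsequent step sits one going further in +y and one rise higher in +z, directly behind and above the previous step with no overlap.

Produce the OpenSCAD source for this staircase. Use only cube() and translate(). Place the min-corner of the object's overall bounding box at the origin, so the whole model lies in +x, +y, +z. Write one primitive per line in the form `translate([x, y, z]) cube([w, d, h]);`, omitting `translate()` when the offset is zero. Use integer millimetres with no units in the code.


cube([990, 290, 204]);
translate([0, 290, 204]) cube([990, 290, 204]);
translate([0, 580, 408]) cube([990, 290, 204]);
translate([0, 870, 612]) cube([990, 290, 204]);
translate([0, 1160, 816]) cube([990, 290, 204]);
translate([0, 1450, 1020]) cube([990, 290, 204]);
translate([0, 1740, 1224]) cube([990, 290, 204]);
translate([0, 2030, 1428]) cube([990, 290, 204]);
translate([0, 2320, 1632]) cube([990, 290, 204]);
translate([0, 2610, 1836]) cube([990, 290, 204]);


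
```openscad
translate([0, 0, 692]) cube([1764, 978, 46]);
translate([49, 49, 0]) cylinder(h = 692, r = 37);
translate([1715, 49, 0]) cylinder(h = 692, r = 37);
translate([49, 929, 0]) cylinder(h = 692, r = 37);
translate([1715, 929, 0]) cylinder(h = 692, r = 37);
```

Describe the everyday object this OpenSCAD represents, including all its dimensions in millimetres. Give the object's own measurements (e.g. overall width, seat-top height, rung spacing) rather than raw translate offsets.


A rectangular dining table. The top is 1764×978×46 mm with its upper surface at z = 738 mm. It stands on four round legs of 74 mm diameter, each leg's bounding box inset 12 mm from the nearest pair of top edges, running from the floor to the underside of the top.


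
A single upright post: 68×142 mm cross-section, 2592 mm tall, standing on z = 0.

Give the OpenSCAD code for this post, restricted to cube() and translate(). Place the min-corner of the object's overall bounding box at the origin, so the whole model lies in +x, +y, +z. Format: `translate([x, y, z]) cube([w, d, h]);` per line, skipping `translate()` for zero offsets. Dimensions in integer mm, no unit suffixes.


cube([68, 142, 2592]);


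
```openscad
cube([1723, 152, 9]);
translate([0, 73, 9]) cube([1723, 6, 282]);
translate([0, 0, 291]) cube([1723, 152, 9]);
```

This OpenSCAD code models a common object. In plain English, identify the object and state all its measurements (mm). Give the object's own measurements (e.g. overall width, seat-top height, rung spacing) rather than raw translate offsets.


An I-beam lying along x, 1723 mm long. Overall section height 300 mm. Two flanges 152 mm wide (y) and 9 mm thick, one on the floor and one at the top; a web 6 mm thick runs between them, centred on the flange width.


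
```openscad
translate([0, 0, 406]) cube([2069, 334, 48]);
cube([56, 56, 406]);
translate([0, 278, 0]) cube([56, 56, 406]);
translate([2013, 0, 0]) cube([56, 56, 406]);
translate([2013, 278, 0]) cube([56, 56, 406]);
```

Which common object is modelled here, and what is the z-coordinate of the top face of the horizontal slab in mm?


A bench. The seat-top height is 454 mm.

A long slab on four corner posts — a bench. The slab sits at z = 406 with thickness 48, so the top is 406 + 48 = 454 mm.


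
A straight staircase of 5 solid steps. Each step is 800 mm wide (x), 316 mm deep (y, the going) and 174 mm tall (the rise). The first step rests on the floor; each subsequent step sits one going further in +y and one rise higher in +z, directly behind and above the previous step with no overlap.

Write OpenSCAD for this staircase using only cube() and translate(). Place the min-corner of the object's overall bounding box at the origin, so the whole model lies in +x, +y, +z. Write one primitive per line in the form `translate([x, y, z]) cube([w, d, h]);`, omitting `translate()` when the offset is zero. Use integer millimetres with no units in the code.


cube([800, 316, 174]);
translate([0, 316, 174]) cube([800, 316, 174]);
translate([0, 632, 348]) cube([800, 316, 174]);
translate([0, 948, 522]) cube([800, 316, 174]);
translate([0, 1264, 696]) cube([800, 316, 174]);


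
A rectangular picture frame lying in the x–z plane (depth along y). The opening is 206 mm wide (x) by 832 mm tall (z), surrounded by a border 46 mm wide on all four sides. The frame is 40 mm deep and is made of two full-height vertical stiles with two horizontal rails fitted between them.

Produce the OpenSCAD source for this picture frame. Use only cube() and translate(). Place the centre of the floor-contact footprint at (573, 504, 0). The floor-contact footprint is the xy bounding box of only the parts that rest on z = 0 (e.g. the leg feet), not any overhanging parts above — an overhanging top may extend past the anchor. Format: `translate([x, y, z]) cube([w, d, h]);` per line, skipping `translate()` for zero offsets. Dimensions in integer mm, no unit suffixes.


translate([424, 484, 0]) cube([46, 40, 924]);
translate([676, 484, 0]) cube([46, 40, 924]);
translate([470, 484, 0]) cube([206, 40, 46]);
translate([470, 484, 878]) cube([206, 40, 46]);


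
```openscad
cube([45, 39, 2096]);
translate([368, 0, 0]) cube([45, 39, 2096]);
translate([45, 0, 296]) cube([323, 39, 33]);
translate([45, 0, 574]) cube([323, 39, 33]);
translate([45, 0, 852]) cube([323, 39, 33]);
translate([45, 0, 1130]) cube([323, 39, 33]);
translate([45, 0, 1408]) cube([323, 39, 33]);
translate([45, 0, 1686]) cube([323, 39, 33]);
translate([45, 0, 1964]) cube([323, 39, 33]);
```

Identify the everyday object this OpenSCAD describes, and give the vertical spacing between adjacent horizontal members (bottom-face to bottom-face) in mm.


A ladder. The rung spacing is 278 mm.

Two tall 45×39 posts with 7 short bars between them — a ladder. Adjacent rungs sit at z = 296 and z = 574, so the spacing is 574 − 296 = 278 mm.


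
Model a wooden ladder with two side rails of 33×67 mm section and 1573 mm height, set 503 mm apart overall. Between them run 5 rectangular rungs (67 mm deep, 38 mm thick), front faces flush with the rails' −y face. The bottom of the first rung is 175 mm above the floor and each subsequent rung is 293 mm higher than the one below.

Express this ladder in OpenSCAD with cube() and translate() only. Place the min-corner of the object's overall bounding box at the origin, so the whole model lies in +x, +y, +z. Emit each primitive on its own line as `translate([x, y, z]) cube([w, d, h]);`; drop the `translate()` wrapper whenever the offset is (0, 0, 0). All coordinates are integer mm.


cube([33, 67, 1573]);
translate([470, 0, 0]) cube([33, 67, 1573]);
translate([33, 0, 175]) cube([437, 67, 38]);
translate([33, 0, 468]) cube([437, 67, 38]);
translate([33, 0, 761]) cube([437, 67, 38]);
translate([33, 0, 1054]) cube([437, 67, 38]);
translate([33, 0, 1347]) cube([437, 67, 38]);


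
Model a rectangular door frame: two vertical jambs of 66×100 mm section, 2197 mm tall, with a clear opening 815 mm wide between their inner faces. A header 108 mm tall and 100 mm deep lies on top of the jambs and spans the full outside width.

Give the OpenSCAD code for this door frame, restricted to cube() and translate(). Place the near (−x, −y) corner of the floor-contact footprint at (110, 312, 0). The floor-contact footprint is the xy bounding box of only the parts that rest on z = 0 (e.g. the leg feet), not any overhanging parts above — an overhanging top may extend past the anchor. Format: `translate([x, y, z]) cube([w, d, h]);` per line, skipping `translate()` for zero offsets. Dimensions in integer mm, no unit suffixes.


translate([110, 312, 0]) cube([66, 100, 2197]);
translate([991, 312, 0]) cube([66, 100, 2197]);
translate([110, 312, 2197]) cube([947, 100, 108]);


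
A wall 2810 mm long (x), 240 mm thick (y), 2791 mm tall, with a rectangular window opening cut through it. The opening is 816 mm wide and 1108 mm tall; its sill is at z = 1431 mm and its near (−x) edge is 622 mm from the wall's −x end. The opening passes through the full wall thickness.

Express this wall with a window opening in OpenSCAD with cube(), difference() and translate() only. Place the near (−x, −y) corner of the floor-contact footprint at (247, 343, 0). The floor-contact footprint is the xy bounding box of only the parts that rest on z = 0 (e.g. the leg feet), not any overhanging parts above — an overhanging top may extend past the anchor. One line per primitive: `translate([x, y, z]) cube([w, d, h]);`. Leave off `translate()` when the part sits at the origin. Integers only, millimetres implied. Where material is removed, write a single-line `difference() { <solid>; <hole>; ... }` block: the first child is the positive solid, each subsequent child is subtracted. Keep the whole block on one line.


difference() { translate([247, 343, 0]) cube([2810, 240, 2791]); translate([869, 343, 1431]) cube([816, 240, 1108]); }


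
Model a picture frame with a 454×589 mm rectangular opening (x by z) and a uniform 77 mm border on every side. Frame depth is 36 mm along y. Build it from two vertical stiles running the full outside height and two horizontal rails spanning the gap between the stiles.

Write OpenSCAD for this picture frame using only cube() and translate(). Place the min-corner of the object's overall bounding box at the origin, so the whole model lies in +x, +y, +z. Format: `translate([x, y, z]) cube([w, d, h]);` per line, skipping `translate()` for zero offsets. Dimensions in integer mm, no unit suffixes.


cube([77, 36, 743]);
translate([531, 0, 0]) cube([77, 36, 743]);
translate([77, 0, 0]) cube([454, 36, 77]);
translate([77, 0, 666]) cube([454, 36, 77]);


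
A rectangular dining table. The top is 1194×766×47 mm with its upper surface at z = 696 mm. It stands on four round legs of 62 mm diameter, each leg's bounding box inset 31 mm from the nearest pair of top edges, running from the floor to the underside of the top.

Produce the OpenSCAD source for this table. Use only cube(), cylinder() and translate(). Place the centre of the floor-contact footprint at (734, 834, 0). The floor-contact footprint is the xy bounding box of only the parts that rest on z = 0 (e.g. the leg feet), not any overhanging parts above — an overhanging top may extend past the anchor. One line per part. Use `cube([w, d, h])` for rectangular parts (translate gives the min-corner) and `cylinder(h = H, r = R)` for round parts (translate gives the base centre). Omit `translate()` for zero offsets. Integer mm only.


translate([137, 451, 649]) cube([1194, 766, 47]);
translate([199, 513, 0]) cylinder(h = 649, r = 31);
translate([1269, 513, 0]) cylinder(h = 649, r = 31);
translate([199, 1155, 0]) cylinder(h = 649, r = 31);
translate([1269, 1155, 0]) cylinder(h = 649, r = 31);


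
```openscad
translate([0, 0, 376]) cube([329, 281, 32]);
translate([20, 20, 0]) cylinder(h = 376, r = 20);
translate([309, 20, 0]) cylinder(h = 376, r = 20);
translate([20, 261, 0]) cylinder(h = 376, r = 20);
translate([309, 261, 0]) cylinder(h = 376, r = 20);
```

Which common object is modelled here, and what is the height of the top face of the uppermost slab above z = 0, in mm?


A stool. The seat height is 408 mm.

A 329×281×32 slab at z = 376 on four corner cylinders — a stool. The seat top is 376 + 32 = 408 mm.


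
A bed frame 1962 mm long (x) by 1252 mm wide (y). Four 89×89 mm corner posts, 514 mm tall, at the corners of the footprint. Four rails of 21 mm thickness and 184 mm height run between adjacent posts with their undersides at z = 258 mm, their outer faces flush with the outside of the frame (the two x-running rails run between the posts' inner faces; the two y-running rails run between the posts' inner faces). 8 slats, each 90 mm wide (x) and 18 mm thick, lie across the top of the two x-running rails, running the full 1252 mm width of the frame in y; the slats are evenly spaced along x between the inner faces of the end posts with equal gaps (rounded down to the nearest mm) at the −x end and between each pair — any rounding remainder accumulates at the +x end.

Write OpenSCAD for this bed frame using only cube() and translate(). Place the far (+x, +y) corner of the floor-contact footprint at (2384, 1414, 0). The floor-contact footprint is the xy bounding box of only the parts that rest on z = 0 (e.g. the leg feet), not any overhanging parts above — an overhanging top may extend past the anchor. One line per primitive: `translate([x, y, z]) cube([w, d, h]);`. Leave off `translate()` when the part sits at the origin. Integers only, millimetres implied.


// slat z = rail_z + rail_h = 258 + 184 = 442
// slat gap = ⌊(1784 − 8·90) / 9⌋ = 118
translate([422, 162, 0]) cube([89, 89, 514]);
translate([422, 1325, 0]) cube([89, 89, 514]);
translate([2295, 162, 0]) cube([89, 89, 514]);
translate([2295, 1325, 0]) cube([89, 89, 514]);
translate([511, 162, 258]) cube([1784, 21, 184]);
translate([511, 1393, 258]) cube([1784, 21, 184]);
translate([422, 251, 258]) cube([21, 1074, 184]);
translate([2363, 251, 258]) cube([21, 1074, 184]);
translate([629, 162, 442]) cube([90, 1252, 18]);
translate([837, 162, 442]) cube([90, 1252, 18]);
translate([1045, 162, 442]) cube([90, 1252, 18]);
translate([1253, 162, 442]) cube([90, 1252, 18]);
translate([1461, 162, 442]) cube([90, 1252, 18]);
translate([1669, 162, 442]) cube([90, 1252, 18]);
translate([1877, 162, 442]) cube([90, 1252, 18]);
translate([2085, 162, 442]) cube([90, 1252, 18]);


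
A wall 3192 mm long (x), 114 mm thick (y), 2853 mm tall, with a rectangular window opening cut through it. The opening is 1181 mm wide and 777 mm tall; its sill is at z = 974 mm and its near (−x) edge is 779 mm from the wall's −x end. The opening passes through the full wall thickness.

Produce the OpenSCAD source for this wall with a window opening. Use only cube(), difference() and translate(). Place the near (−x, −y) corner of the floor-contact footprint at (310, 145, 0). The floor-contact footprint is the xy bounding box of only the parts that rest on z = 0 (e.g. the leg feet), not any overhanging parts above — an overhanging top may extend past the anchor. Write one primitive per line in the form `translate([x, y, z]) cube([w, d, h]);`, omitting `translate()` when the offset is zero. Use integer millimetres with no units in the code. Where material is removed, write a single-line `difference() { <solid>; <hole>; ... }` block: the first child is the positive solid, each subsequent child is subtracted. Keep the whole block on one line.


difference() { translate([310, 145, 0]) cube([3192, 114, 2853]); translate([1089, 145, 974]) cube([1181, 114, 777]); }
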